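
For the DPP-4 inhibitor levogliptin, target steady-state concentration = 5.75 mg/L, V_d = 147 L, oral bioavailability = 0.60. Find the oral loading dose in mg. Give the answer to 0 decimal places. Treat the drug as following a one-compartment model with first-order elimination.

1409 mg

LD = Css × Vd / F = 5.75 × 147 / 0.60 = 1409 mg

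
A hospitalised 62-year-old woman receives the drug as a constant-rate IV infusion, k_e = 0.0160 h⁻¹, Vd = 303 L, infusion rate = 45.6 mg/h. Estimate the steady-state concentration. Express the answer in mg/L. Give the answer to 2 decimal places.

9.41 mg/L

CL = k × Vd = 0.01600 × 303 = 4.848 L/h
At steady state Css = R₀ / CL = 45.6 / 4.848 = 9.406 mg/L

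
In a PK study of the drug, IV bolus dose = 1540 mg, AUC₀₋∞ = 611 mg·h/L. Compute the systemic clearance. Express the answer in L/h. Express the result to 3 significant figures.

2.52 L/h

CL = Dose / AUC = 1540 / 611 = 2.520 L/h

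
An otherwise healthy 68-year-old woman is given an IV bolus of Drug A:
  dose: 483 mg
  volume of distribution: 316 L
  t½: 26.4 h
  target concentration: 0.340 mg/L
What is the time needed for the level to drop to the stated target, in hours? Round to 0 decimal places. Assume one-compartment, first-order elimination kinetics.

C₀ = Dose / Vd = 483.0 / 316 = 1.528 mg/L
k = ln2 / t½ = 0.693147 / 26.4 = 0.02626 h⁻¹
t = ln(C₀ / C) / k = ln(1.528 / 0.340) / 0.02626
  = ln(4.494) / 0.02626 = 1.503 / 0.02626 = 57.24 h

57 h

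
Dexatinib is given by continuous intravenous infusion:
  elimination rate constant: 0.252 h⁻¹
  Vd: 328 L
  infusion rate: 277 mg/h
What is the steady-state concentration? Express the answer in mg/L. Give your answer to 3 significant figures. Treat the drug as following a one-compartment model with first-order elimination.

3.35 mg/L

CL = k × Vd = 0.2520 × 328 = 82.66 L/h
At steady state Css = R₀ / CL = 277 / 82.66 = 3.351 mg/L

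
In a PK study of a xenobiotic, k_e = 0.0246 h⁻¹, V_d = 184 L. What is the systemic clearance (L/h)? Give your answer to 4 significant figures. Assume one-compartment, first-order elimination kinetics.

4.526 L/h

CL = k × Vd = 0.0246 × 184 = 4.526 L/h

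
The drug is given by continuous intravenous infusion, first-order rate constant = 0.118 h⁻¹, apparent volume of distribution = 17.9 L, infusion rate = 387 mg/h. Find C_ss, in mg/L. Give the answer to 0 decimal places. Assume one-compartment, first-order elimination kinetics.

183 mg/L

CL = k × Vd = 0.1180 × 17.9 = 2.112 L/h
At steady state Css = R₀ / CL = 387 / 2.112 = 183.2 mg/L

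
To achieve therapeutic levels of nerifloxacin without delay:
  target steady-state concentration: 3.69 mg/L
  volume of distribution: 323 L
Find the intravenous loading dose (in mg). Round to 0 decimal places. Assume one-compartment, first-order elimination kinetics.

1192 mg

LD = Css × Vd = 3.69 × 323 = 1192 mg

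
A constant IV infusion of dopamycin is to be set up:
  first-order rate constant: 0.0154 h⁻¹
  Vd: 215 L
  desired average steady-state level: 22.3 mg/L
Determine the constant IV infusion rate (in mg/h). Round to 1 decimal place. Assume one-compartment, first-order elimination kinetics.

73.8 mg/h

CL = k × Vd = 0.01540 × 215 = 3.311 L/h
At steady state, infusion rate R₀ = Css × CL = 22.3 × 3.311 = 73.84 mg/h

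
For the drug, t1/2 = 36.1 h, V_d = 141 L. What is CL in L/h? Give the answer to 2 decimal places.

k = ln2 / t½ = 0.693147 / 36.1 = 0.01920 h⁻¹
CL = k × Vd = 0.01920 × 141 = 2.707 L/h

2.71 L/h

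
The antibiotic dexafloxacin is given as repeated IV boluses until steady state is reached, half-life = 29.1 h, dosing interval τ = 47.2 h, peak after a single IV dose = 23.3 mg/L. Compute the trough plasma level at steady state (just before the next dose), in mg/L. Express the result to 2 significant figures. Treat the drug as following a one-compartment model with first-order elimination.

11 mg/L

k = ln2 / t½ = 0.693147 / 29.1 = 0.02382 h⁻¹
e^(−kτ) = e^(−0.02382 × 47.2) = 0.3249
Accumulation ratio R = 1 / (1 − e^(−kτ)) = 1 / (1 − 0.3249) = 1.481
Steady-state trough = C₀ × R × e^(−kτ) = 23.3 × 1.481 × 0.3249 = 11.21 mg/L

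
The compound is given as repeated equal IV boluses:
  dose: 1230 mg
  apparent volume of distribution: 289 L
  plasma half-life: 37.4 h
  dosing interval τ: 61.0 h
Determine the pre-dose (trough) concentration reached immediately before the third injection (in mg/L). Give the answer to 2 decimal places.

1.82 mg/L

C₀ per dose = Dose / Vd = 1230 / 289 = 4.256 mg/L
k = ln2 / t½ = 0.693147 / 37.4 = 0.01853 h⁻¹
Fraction remaining after one interval: r = e^(−kτ) = e^(−0.01853 × 61.0) = 0.3229
Before dose 3, 2 doses have been given (aged 1τ, 2τ).
C_trough = C₀ × (r + r²) = 4.256 × (0.3229 + 0.1043) = 1.818 mg/L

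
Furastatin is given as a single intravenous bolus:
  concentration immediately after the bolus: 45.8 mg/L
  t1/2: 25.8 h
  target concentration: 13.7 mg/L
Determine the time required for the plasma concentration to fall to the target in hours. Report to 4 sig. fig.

k = ln2 / t½ = 0.693147 / 25.8 = 0.02687 h⁻¹
t = ln(C₀ / C) / k = ln(45.80 / 13.7) / 0.02687
  = ln(3.343) / 0.02687 = 1.207 / 0.02687 = 44.92 h

44.92 h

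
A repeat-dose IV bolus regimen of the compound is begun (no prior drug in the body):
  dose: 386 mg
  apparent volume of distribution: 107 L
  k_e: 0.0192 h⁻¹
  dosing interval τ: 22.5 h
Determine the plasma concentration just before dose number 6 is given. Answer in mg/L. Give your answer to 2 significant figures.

5.9 mg/L

C₀ per dose = Dose / Vd = 386 / 107 = 3.607 mg/L
Fraction remaining after one interval: r = e^(−kτ) = e^(−0.01920 × 22.5) = 0.6492
Before dose 6, 5 doses have been given (aged 1τ, 2τ, 3τ, 4τ, 5τ).
C_trough = C₀ × (r + r² + … + r^5) = C₀ × r(1−r^5)/(1−r)
        = 3.607 × 0.6492 × (1 − 0.1153) / (1 − 0.6492) = 5.906 mg/L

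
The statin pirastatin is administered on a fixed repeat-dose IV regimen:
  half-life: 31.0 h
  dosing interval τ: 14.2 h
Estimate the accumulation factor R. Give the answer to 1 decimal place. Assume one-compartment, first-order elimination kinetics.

3.7

k = ln2 / t½ = 0.693147 / 31.0 = 0.02236 h⁻¹
e^(−kτ) = e^(−0.02236 × 14.2) = 0.7280
Accumulation ratio R = 1 / (1 − e^(−kτ)) = 1 / (1 − 0.7280) = 3.676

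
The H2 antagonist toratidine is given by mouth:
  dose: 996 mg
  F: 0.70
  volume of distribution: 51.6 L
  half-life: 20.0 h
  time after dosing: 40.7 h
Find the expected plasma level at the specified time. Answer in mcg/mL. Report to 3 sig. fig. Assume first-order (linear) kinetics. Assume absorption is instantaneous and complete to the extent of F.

3.30 mcg/mL

Amount reaching circulation = F × Dose = 0.70 × 996.0 = 697.2 mg
C₀ = F·Dose / Vd = 697.2 / 51.6 = 13.51 mg/L
k = ln2 / t½ = 0.693147 / 20.0 = 0.03466 h⁻¹
C = C₀ · e^(−k·t) = 13.51 × e^(−0.03466 × 40.7)
  = 13.51 × 0.2440 = 3.296 mg/L
(3.296 mg/L = 3.296 mcg/mL)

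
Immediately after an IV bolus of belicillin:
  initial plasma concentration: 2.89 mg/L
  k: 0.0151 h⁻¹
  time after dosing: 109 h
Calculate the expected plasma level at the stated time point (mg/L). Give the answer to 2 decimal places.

0.56 mg/L

C = C₀ · e^(−k·t) = 2.890 × e^(−0.01510 × 109)
  = 2.890 × 0.1928 = 0.5572 mg/L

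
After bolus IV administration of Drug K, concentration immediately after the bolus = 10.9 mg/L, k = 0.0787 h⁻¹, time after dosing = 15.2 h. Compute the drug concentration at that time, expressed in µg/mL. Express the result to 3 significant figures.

C = C₀ · e^(−k·t) = 10.90 × e^(−0.07870 × 15.2)
  = 10.90 × 0.3023 = 3.295 mg/L
(3.295 mg/L = 3.295 µg/mL)

3.30 µg/mL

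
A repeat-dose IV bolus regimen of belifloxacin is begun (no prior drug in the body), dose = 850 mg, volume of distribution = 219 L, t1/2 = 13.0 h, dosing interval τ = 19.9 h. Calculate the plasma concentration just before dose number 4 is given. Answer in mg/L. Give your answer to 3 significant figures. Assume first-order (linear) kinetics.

1.97 mg/L

C₀ per dose = Dose / Vd = 850 / 219 = 3.881 mg/L
k = ln2 / t½ = 0.693147 / 13.0 = 0.05332 h⁻¹
Fraction remaining after one interval: r = e^(−kτ) = e^(−0.05332 × 19.9) = 0.3461
Before dose 4, 3 doses have been given (aged 1τ, 2τ, 3τ).
C_trough = C₀ × (r + r² + … + r^3) = C₀ × r(1−r^3)/(1−r)
        = 3.881 × 0.3461 × (1 − 0.04146) / (1 − 0.3461) = 1.969 mg/L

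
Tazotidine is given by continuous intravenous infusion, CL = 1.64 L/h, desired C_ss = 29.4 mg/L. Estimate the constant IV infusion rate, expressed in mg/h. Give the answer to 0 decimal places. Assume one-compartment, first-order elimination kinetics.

At steady state, infusion rate R₀ = Css × CL = 29.4 × 1.640 = 48.22 mg/h

48 mg/h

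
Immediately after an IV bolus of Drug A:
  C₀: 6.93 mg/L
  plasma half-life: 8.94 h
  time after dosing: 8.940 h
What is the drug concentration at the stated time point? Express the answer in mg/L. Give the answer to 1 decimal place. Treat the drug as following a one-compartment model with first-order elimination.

k = ln2 / t½ = 0.693147 / 8.94 = 0.07753 h⁻¹
t / t½ = 8.940 / 8.94 = 1 half-lives
C = C₀ × (1/2)^1 = 6.930 × 0.5000 = 3.465 mg/L

3.5 mg/L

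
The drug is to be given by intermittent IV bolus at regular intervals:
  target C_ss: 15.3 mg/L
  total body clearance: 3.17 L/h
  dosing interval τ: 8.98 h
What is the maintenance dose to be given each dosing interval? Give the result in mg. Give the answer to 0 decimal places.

436 mg

At steady state, Dose/τ = Css × CL.
Dose = Css × CL × τ = 15.3 × 3.170 × 8.98 = 435.5 mg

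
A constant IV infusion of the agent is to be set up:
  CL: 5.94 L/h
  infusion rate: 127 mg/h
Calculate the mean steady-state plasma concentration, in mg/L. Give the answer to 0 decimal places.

At steady state Css = R₀ / CL = 127 / 5.940 = 21.38 mg/L

21 mg/L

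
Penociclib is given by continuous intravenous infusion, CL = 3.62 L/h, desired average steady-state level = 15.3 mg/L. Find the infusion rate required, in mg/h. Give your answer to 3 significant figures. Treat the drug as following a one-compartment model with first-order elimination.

At steady state, infusion rate R₀ = Css × CL = 15.3 × 3.620 = 55.39 mg/h

55.4 mg/h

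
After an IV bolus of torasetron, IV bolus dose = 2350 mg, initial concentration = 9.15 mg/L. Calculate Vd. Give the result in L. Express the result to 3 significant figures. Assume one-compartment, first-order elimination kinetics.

257 L

Vd = Dose / C₀ = 2350 / 9.15 = 256.8 L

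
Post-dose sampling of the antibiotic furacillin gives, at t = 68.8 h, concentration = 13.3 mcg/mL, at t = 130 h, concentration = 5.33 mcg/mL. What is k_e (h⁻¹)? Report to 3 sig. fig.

k = ln(C₁/C₂) / (t₂ − t₁) = ln(13.3/5.33) / (130 − 68.8)
  = 0.9144 / 61.20 = 0.01494 h⁻¹

0.0149 h⁻¹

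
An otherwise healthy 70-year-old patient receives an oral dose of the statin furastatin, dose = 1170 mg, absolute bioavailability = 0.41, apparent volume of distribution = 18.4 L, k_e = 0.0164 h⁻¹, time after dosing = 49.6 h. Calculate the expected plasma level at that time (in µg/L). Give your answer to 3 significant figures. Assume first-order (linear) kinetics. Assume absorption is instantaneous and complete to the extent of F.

11600 µg/L

Amount reaching circulation = F × Dose = 0.41 × 1170 = 479.7 mg
C₀ = F·Dose / Vd = 479.7 / 18.4 = 26.07 mg/L
C = C₀ · e^(−k·t) = 26.07 × e^(−0.01640 × 49.6)
  = 26.07 × 0.4433 = 11.56 mg/L
Convert: 11.56 mg/L × 1000 = 11560 µg/L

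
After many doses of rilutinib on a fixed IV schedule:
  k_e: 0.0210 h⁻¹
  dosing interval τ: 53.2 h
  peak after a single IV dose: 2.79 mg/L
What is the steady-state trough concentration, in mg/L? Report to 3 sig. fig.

e^(−kτ) = e^(−0.02100 × 53.2) = 0.3272
Accumulation ratio R = 1 / (1 − e^(−kτ)) = 1 / (1 − 0.3272) = 1.486
Steady-state trough = C₀ × R × e^(−kτ) = 2.79 × 1.486 × 0.3272 = 1.357 mg/L

1.36 mg/L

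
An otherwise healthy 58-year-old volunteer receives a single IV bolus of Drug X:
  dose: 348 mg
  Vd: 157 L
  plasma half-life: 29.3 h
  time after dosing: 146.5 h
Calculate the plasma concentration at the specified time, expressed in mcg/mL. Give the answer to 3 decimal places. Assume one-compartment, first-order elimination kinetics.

C₀ = Dose / Vd = 348.0 / 157 = 2.217 mg/L
k = ln2 / t½ = 0.693147 / 29.3 = 0.02366 h⁻¹
t / t½ = 146.5 / 29.3 = 5 half-lives
C = C₀ × (1/2)^5 = 2.217 × 0.03125 = 0.06928 mg/L
(0.06928 mg/L = 0.06928 mcg/mL)

0.069 mcg/mL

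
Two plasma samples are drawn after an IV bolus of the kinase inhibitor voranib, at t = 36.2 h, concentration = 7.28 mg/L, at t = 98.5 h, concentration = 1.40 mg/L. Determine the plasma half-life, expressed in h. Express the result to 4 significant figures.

k = ln(C₁/C₂) / (t₂ − t₁) = ln(7.28/1.40) / (98.5 − 36.2)
  = 1.649 / 62.30 = 0.02647 h⁻¹
t½ = ln2 / k = 0.693147 / 0.02647 = 26.19 h

26.19 h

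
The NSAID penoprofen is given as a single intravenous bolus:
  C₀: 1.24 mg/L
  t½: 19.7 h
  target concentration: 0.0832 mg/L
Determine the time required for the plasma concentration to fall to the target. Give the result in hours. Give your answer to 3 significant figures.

76.8 h

k = ln2 / t½ = 0.693147 / 19.7 = 0.03519 h⁻¹
t = ln(C₀ / C) / k = ln(1.240 / 0.0832) / 0.03519
  = ln(14.90) / 0.03519 = 2.701 / 0.03519 = 76.75 h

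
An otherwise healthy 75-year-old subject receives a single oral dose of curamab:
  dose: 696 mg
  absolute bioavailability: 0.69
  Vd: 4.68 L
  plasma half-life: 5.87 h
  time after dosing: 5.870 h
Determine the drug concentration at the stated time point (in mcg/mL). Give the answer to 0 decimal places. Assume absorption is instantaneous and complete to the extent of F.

51 mcg/mL

Amount reaching circulation = F × Dose = 0.69 × 696.0 = 480.2 mg
C₀ = F·Dose / Vd = 480.2 / 4.68 = 102.6 mg/L
k = ln2 / t½ = 0.693147 / 5.87 = 0.1181 h⁻¹
t / t½ = 5.870 / 5.87 = 1 half-lives
C = C₀ × (1/2)^1 = 102.6 × 0.5000 = 51.30 mg/L
(51.30 mg/L = 51.30 mcg/mL)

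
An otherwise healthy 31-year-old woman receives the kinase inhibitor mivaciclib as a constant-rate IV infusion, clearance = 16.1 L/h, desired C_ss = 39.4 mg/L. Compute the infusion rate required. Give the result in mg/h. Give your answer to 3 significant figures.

At steady state, infusion rate R₀ = Css × CL = 39.4 × 16.10 = 634.3 mg/h

634 mg/h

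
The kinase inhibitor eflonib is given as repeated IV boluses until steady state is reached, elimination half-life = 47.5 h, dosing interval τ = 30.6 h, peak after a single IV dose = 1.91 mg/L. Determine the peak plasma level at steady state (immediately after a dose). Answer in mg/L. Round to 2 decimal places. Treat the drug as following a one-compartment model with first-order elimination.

k = ln2 / t½ = 0.693147 / 47.5 = 0.01459 h⁻¹
e^(−kτ) = e^(−0.01459 × 30.6) = 0.6399
Accumulation ratio R = 1 / (1 − e^(−kτ)) = 1 / (1 − 0.6399) = 2.777
Steady-state peak = C₀ × R = 1.91 × 2.777 = 5.304 mg/L

5.30 mg/L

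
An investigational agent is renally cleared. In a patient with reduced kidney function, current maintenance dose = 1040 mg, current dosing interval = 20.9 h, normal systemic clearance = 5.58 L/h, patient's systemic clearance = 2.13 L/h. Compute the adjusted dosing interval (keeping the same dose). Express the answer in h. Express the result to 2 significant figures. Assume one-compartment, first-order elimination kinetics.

55 h

To keep the same average steady-state level, dosing rate must scale with clearance.
CL ratio = 2.13 / 5.58 = 0.3817
New interval (same dose) = 20.9 / 0.3817 = 54.76 h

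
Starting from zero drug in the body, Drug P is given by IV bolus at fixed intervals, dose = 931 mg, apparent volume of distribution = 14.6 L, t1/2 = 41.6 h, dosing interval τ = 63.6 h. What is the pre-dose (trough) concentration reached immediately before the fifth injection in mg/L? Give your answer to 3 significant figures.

C₀ per dose = Dose / Vd = 931 / 14.6 = 63.77 mg/L
k = ln2 / t½ = 0.693147 / 41.6 = 0.01666 h⁻¹
Fraction remaining after one interval: r = e^(−kτ) = e^(−0.01666 × 63.6) = 0.3466
Before dose 5, 4 doses have been given (aged 1τ, 2τ, 3τ, 4τ).
C_trough = C₀ × (r + r² + … + r^4) = C₀ × r(1−r^4)/(1−r)
        = 63.77 × 0.3466 × (1 − 0.01443) / (1 − 0.3466) = 33.34 mg/L

33.3 mg/L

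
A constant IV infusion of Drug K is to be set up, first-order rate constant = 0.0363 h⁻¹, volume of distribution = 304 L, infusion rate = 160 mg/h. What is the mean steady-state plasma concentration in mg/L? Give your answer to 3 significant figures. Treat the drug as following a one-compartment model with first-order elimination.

CL = k × Vd = 0.03630 × 304 = 11.04 L/h
At steady state Css = R₀ / CL = 160 / 11.04 = 14.49 mg/L

14.5 mg/L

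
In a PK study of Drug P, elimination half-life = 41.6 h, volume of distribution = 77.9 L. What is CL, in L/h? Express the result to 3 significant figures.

k = ln2 / t½ = 0.693147 / 41.6 = 0.01666 h⁻¹
CL = k × Vd = 0.01666 × 77.9 = 1.298 L/h

1.30 L/h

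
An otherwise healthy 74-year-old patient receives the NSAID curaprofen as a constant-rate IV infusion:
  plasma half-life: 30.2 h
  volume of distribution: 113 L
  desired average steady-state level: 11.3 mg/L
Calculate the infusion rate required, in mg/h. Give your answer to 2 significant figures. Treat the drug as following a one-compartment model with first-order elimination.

k = ln2 / t½ = 0.693147 / 30.2 = 0.02295 h⁻¹
CL = k × Vd = 0.02295 × 113 = 2.593 L/h
At steady state, infusion rate R₀ = Css × CL = 11.3 × 2.593 = 29.30 mg/h

29 mg/h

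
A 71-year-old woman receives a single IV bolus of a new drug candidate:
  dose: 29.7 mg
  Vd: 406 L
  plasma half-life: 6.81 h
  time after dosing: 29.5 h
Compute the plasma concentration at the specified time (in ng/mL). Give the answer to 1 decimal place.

3.6 ng/mL

C₀ = Dose / Vd = 29.70 / 406 = 0.07315 mg/L
k = ln2 / t½ = 0.693147 / 6.81 = 0.1018 h⁻¹
C = C₀ · e^(−k·t) = 0.07315 × e^(−0.1018 × 29.5)
  = 0.07315 × 0.04963 = 0.003630 mg/L
Convert: 0.003630 mg/L × 1000 = 3.630 ng/mL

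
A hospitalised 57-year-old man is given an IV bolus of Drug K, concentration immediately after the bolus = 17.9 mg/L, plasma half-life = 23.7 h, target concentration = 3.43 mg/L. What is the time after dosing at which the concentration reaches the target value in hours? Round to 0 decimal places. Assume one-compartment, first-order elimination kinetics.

56 h

k = ln2 / t½ = 0.693147 / 23.7 = 0.02925 h⁻¹
t = ln(C₀ / C) / k = ln(17.90 / 3.43) / 0.02925
  = ln(5.219) / 0.02925 = 1.652 / 0.02925 = 56.48 h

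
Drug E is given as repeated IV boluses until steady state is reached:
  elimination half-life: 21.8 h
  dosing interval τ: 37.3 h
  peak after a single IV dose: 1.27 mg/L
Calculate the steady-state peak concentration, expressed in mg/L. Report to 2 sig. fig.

k = ln2 / t½ = 0.693147 / 21.8 = 0.03180 h⁻¹
e^(−kτ) = e^(−0.03180 × 37.3) = 0.3054
Accumulation ratio R = 1 / (1 − e^(−kτ)) = 1 / (1 − 0.3054) = 1.440
Steady-state peak = C₀ × R = 1.27 × 1.440 = 1.829 mg/L

1.8 mg/L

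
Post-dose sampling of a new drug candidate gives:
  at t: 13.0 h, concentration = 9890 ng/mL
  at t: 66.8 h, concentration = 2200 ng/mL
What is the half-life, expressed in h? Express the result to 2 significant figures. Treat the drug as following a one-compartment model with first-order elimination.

k = ln(C₁/C₂) / (t₂ − t₁) = ln(9890/2200) / (66.8 − 13.0)
  = 1.503 / 53.80 = 0.02794 h⁻¹
t½ = ln2 / k = 0.693147 / 0.02794 = 24.81 h

25 h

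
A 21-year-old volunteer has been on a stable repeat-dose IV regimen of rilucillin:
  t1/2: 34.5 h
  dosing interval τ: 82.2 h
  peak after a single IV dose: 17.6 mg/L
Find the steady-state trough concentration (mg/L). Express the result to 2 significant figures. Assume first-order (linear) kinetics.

k = ln2 / t½ = 0.693147 / 34.5 = 0.02009 h⁻¹
e^(−kτ) = e^(−0.02009 × 82.2) = 0.1918
Accumulation ratio R = 1 / (1 − e^(−kτ)) = 1 / (1 − 0.1918) = 1.237
Steady-state trough = C₀ × R × e^(−kτ) = 17.6 × 1.237 × 0.1918 = 4.176 mg/L

4.2 mg/L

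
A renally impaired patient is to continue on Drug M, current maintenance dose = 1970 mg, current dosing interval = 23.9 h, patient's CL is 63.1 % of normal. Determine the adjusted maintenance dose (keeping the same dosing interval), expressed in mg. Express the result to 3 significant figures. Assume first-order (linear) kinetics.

To keep the same average steady-state level, dosing rate must scale with clearance.
CL ratio = 63.1 / 100 = 0.6310
New dose (same interval) = 1970 × 0.6310 = 1243 mg

1240 mg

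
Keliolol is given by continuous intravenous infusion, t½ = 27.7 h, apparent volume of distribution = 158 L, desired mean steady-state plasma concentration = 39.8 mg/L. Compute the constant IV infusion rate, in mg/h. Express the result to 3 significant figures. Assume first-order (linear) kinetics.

k = ln2 / t½ = 0.693147 / 27.7 = 0.02502 h⁻¹
CL = k × Vd = 0.02502 × 158 = 3.953 L/h
At steady state, infusion rate R₀ = Css × CL = 39.8 × 3.953 = 157.3 mg/h

157 mg/h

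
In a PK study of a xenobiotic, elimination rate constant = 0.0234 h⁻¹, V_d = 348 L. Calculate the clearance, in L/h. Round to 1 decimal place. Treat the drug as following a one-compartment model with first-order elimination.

8.1 L/h

CL = k × Vd = 0.0234 × 348 = 8.143 L/h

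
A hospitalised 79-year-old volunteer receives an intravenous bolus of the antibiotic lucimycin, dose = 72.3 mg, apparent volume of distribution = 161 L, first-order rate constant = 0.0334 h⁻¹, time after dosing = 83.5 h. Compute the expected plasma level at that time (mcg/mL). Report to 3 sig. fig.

0.0276 mcg/mL

C₀ = Dose / Vd = 72.30 / 161 = 0.4491 mg/L
C = C₀ · e^(−k·t) = 0.4491 × e^(−0.03340 × 83.5)
  = 0.4491 × 0.06149 = 0.02762 mg/L
(0.02762 mg/L = 0.02762 mcg/mL)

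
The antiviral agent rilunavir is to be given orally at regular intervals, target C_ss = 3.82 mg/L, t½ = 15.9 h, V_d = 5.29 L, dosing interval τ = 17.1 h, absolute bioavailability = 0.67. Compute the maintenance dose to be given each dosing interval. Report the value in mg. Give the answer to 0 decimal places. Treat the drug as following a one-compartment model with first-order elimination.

k = ln2 / t½ = 0.693147 / 15.9 = 0.04359 h⁻¹
CL = k × Vd = 0.04359 × 5.29 = 0.2306 L/h
At steady state, F × (Dose/τ) = Css × CL.
Dose = Css × CL × τ / F = 3.82 × 0.2306 × 17.1 / 0.67 = 22.48 mg

22 mg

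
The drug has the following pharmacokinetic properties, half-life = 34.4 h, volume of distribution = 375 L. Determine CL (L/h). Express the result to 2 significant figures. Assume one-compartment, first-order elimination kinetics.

k = ln2 / t½ = 0.693147 / 34.4 = 0.02015 h⁻¹
CL = k × Vd = 0.02015 × 375 = 7.556 L/h

7.6 L/h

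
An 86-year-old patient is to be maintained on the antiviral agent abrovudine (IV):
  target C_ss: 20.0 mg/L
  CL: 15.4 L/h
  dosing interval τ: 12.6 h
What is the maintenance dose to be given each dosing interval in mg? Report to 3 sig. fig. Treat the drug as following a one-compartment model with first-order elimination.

3880 mg

At steady state, Dose/τ = Css × CL.
Dose = Css × CL × τ = 20.0 × 15.40 × 12.6 = 3881 mg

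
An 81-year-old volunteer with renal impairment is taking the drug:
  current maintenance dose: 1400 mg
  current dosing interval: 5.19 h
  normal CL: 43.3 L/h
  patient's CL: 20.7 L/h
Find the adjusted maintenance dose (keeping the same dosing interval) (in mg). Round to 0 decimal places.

To keep the same average steady-state level, dosing rate must scale with clearance.
CL ratio = 20.7 / 43.3 = 0.4781
New dose (same interval) = 1400 × 0.4781 = 669.3 mg

669 mg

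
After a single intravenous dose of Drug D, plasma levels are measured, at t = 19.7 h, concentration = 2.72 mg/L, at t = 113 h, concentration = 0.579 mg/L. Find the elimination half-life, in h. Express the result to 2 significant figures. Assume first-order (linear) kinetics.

42 h

k = ln(C₁/C₂) / (t₂ − t₁) = ln(2.72/0.579) / (113 − 19.7)
  = 1.547 / 93.30 = 0.01658 h⁻¹
t½ = ln2 / k = 0.693147 / 0.01658 = 41.81 h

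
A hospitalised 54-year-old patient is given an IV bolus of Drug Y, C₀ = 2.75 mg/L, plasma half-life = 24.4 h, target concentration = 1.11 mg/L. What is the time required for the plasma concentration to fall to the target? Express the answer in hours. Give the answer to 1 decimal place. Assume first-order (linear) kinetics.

k = ln2 / t½ = 0.693147 / 24.4 = 0.02841 h⁻¹
t = ln(C₀ / C) / k = ln(2.750 / 1.11) / 0.02841
  = ln(2.477) / 0.02841 = 0.9070 / 0.02841 = 31.93 h

31.9 h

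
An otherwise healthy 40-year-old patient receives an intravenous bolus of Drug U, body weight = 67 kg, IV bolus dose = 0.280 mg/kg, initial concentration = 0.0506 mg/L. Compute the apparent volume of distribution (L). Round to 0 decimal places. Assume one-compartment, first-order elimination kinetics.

Dose = 0.280 × 67 = 18.76 mg
Vd = Dose / C₀ = 18.76 / 0.0506 = 370.8 L

371 L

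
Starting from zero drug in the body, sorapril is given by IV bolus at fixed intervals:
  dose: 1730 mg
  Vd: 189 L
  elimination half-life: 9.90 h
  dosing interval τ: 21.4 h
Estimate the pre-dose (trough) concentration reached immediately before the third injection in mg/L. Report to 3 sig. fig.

C₀ per dose = Dose / Vd = 1730 / 189 = 9.153 mg/L
k = ln2 / t½ = 0.693147 / 9.90 = 0.07001 h⁻¹
Fraction remaining after one interval: r = e^(−kτ) = e^(−0.07001 × 21.4) = 0.2235
Before dose 3, 2 doses have been given (aged 1τ, 2τ).
C_trough = C₀ × (r + r²) = 9.153 × (0.2235 + 0.04995) = 2.503 mg/L

2.50 mg/L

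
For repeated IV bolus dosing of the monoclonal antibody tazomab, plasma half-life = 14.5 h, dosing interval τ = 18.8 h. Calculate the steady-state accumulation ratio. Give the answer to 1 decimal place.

k = ln2 / t½ = 0.693147 / 14.5 = 0.04780 h⁻¹
e^(−kτ) = e^(−0.04780 × 18.8) = 0.4071
Accumulation ratio R = 1 / (1 − e^(−kτ)) = 1 / (1 − 0.4071) = 1.687

1.7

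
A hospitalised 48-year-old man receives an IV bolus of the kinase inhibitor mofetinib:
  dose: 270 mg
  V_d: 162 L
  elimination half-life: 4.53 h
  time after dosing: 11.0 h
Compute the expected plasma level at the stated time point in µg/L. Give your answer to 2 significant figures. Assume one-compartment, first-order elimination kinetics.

310 µg/L

C₀ = Dose / Vd = 270.0 / 162 = 1.667 mg/L
k = ln2 / t½ = 0.693147 / 4.53 = 0.1530 h⁻¹
C = C₀ · e^(−k·t) = 1.667 × e^(−0.1530 × 11.0)
  = 1.667 × 0.1858 = 0.3097 mg/L
Convert: 0.3097 mg/L × 1000 = 309.7 µg/L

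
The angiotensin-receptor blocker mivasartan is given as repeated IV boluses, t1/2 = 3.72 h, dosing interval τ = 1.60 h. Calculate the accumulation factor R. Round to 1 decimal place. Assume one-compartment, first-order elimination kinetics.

k = ln2 / t½ = 0.693147 / 3.72 = 0.1863 h⁻¹
e^(−kτ) = e^(−0.1863 × 1.60) = 0.7422
Accumulation ratio R = 1 / (1 − e^(−kτ)) = 1 / (1 − 0.7422) = 3.879

3.9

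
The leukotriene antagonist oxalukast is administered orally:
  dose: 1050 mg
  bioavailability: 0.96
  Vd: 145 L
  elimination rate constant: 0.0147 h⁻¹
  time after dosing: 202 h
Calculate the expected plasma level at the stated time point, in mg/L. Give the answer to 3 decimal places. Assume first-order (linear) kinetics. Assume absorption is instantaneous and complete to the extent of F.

Amount reaching circulation = F × Dose = 0.96 × 1050 = 1008 mg
C₀ = F·Dose / Vd = 1008 / 145 = 6.952 mg/L
C = C₀ · e^(−k·t) = 6.952 × e^(−0.01470 × 202)
  = 6.952 × 0.05133 = 0.3568 mg/L

0.357 mg/L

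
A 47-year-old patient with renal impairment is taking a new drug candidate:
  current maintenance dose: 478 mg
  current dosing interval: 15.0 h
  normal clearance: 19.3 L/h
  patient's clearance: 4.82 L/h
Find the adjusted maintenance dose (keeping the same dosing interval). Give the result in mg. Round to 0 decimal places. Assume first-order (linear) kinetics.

119 mg

To keep the same average steady-state level, dosing rate must scale with clearance.
CL ratio = 4.82 / 19.3 = 0.2497
New dose (same interval) = 478 × 0.2497 = 119.4 mg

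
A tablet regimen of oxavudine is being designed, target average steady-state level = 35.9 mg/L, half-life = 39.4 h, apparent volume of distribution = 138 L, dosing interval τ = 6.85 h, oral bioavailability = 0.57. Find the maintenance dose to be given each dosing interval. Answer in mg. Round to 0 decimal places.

1047 mg

k = ln2 / t½ = 0.693147 / 39.4 = 0.01759 h⁻¹
CL = k × Vd = 0.01759 × 138 = 2.427 L/h
At steady state, F × (Dose/τ) = Css × CL.
Dose = Css × CL × τ / F = 35.9 × 2.427 × 6.85 / 0.57 = 1047 mg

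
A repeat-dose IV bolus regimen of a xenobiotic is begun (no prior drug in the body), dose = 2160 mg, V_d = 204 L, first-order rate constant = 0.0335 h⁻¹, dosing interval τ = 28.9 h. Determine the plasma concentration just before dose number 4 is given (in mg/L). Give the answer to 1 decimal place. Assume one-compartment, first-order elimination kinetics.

6.1 mg/L

C₀ per dose = Dose / Vd = 2160 / 204 = 10.59 mg/L
Fraction remaining after one interval: r = e^(−kτ) = e^(−0.03350 × 28.9) = 0.3798
Before dose 4, 3 doses have been given (aged 1τ, 2τ, 3τ).
C_trough = C₀ × (r + r² + … + r^3) = C₀ × r(1−r^3)/(1−r)
        = 10.59 × 0.3798 × (1 − 0.05479) / (1 − 0.3798) = 6.130 mg/L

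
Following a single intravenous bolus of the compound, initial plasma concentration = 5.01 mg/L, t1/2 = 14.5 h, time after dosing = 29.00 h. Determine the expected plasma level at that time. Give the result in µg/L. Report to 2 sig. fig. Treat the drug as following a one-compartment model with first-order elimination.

1300 µg/L

k = ln2 / t½ = 0.693147 / 14.5 = 0.04780 h⁻¹
t / t½ = 29.00 / 14.5 = 2 half-lives
C = C₀ × (1/2)^2 = 5.010 × 0.2500 = 1.253 mg/L
Convert: 1.253 mg/L × 1000 = 1253 µg/L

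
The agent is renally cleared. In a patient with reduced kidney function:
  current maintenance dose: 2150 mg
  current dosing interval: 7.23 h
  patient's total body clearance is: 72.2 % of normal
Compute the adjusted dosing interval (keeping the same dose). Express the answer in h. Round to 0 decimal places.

To keep the same average steady-state level, dosing rate must scale with clearance.
CL ratio = 72.2 / 100 = 0.7220
New interval (same dose) = 7.23 / 0.7220 = 10.01 h

10 h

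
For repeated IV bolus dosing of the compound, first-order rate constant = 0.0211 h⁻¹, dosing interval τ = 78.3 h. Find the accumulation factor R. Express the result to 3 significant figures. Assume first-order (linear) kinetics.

e^(−kτ) = e^(−0.02110 × 78.3) = 0.1916
Accumulation ratio R = 1 / (1 − e^(−kτ)) = 1 / (1 − 0.1916) = 1.237

1.24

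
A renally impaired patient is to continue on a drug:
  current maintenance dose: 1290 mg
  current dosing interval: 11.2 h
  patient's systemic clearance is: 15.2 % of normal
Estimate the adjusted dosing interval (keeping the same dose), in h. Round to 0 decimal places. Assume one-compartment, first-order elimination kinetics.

To keep the same average steady-state level, dosing rate must scale with clearance.
CL ratio = 15.2 / 100 = 0.1520
New interval (same dose) = 11.2 / 0.1520 = 73.68 h

74 h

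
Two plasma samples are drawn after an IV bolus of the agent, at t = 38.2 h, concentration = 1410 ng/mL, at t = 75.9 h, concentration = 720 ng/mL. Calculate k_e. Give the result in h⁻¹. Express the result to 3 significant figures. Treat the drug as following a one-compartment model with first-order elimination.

0.0178 h⁻¹

k = ln(C₁/C₂) / (t₂ − t₁) = ln(1410/720) / (75.9 − 38.2)
  = 0.6721 / 37.70 = 0.01783 h⁻¹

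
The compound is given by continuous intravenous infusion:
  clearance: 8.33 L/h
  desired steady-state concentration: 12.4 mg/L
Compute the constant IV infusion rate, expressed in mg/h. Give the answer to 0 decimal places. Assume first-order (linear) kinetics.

103 mg/h

At steady state, infusion rate R₀ = Css × CL = 12.4 × 8.330 = 103.3 mg/h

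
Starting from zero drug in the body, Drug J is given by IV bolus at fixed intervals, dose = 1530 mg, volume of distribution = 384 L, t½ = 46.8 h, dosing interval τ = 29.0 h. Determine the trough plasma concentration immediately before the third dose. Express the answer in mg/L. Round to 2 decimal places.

C₀ per dose = Dose / Vd = 1530 / 384 = 3.984 mg/L
k = ln2 / t½ = 0.693147 / 46.8 = 0.01481 h⁻¹
Fraction remaining after one interval: r = e^(−kτ) = e^(−0.01481 × 29.0) = 0.6508
Before dose 3, 2 doses have been given (aged 1τ, 2τ).
C_trough = C₀ × (r + r²) = 3.984 × (0.6508 + 0.4235) = 4.280 mg/L

4.28 mg/L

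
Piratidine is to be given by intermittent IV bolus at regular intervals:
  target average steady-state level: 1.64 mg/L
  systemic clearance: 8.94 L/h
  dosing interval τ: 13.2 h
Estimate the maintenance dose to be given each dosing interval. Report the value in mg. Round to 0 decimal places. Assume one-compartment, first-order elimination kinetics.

At steady state, Dose/τ = Css × CL.
Dose = Css × CL × τ = 1.64 × 8.940 × 13.2 = 193.5 mg

194 mg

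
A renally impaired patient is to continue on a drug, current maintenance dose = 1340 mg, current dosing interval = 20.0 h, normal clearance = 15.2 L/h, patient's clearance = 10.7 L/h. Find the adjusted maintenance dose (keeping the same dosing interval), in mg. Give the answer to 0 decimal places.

943 mg

To keep the same average steady-state level, dosing rate must scale with clearance.
CL ratio = 10.7 / 15.2 = 0.7039
New dose (same interval) = 1340 × 0.7039 = 943.2 mg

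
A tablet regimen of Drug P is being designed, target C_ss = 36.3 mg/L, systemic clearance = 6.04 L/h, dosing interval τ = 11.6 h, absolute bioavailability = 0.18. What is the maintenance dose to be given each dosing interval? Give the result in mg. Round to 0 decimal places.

At steady state, F × (Dose/τ) = Css × CL.
Dose = Css × CL × τ / F = 36.3 × 6.040 × 11.6 / 0.18 = 14130 mg

14130 mg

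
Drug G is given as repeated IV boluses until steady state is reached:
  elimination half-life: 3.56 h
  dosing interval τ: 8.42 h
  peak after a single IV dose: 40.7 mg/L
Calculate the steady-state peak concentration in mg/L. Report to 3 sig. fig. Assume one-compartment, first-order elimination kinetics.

k = ln2 / t½ = 0.693147 / 3.56 = 0.1947 h⁻¹
e^(−kτ) = e^(−0.1947 × 8.42) = 0.1941
Accumulation ratio R = 1 / (1 − e^(−kτ)) = 1 / (1 − 0.1941) = 1.241
Steady-state peak = C₀ × R = 40.7 × 1.241 = 50.51 mg/L

50.5 mg/L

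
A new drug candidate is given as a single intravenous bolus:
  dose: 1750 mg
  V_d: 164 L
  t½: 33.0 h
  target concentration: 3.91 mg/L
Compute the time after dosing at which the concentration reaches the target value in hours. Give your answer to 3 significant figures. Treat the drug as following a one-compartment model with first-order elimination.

C₀ = Dose / Vd = 1750 / 164 = 10.67 mg/L
k = ln2 / t½ = 0.693147 / 33.0 = 0.02100 h⁻¹
t = ln(C₀ / C) / k = ln(10.67 / 3.91) / 0.02100
  = ln(2.729) / 0.02100 = 1.004 / 0.02100 = 47.81 h

47.8 h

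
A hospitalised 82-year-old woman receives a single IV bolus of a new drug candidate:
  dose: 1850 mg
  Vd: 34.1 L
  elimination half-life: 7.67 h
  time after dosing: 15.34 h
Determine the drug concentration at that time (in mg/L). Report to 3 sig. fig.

13.6 mg/L

C₀ = Dose / Vd = 1850 / 34.1 = 54.25 mg/L
k = ln2 / t½ = 0.693147 / 7.67 = 0.09037 h⁻¹
t / t½ = 15.34 / 7.67 = 2 half-lives
C = C₀ × (1/2)^2 = 54.25 × 0.2500 = 13.56 mg/L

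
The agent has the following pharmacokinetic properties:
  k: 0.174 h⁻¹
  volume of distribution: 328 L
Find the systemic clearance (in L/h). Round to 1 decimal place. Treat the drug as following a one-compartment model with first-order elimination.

57.1 L/h

CL = k × Vd = 0.174 × 328 = 57.07 L/h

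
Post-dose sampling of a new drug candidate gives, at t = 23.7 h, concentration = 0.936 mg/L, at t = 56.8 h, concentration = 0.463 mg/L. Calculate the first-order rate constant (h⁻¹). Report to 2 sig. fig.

k = ln(C₁/C₂) / (t₂ − t₁) = ln(0.936/0.463) / (56.8 − 23.7)
  = 0.7039 / 33.10 = 0.02127 h⁻¹

0.021 h⁻¹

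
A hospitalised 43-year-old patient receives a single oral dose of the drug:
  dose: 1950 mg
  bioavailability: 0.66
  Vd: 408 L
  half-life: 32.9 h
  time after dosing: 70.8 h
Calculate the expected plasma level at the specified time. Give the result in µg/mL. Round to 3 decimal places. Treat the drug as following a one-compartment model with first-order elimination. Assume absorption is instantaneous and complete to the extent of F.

0.710 µg/mL

Amount reaching circulation = F × Dose = 0.66 × 1950 = 1287 mg
C₀ = F·Dose / Vd = 1287 / 408 = 3.154 mg/L
k = ln2 / t½ = 0.693147 / 32.9 = 0.02107 h⁻¹
C = C₀ · e^(−k·t) = 3.154 × e^(−0.02107 × 70.8)
  = 3.154 × 0.2250 = 0.7097 mg/L
(0.7097 mg/L = 0.7097 µg/mL)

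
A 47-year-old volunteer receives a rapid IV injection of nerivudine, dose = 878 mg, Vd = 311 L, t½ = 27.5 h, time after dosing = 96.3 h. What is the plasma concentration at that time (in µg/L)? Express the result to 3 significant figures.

249 µg/L

C₀ = Dose / Vd = 878.0 / 311 = 2.823 mg/L
k = ln2 / t½ = 0.693147 / 27.5 = 0.02521 h⁻¹
C = C₀ · e^(−k·t) = 2.823 × e^(−0.02521 × 96.3)
  = 2.823 × 0.08824 = 0.2491 mg/L
Convert: 0.2491 mg/L × 1000 = 249.1 µg/L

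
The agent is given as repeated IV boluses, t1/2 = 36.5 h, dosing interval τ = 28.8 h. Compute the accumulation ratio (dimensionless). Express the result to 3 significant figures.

2.37

k = ln2 / t½ = 0.693147 / 36.5 = 0.01899 h⁻¹
e^(−kτ) = e^(−0.01899 × 28.8) = 0.5787
Accumulation ratio R = 1 / (1 − e^(−kτ)) = 1 / (1 − 0.5787) = 2.374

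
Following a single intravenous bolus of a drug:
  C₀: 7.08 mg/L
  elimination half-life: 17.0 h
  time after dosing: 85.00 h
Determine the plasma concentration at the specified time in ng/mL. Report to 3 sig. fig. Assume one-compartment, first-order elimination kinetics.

k = ln2 / t½ = 0.693147 / 17.0 = 0.04077 h⁻¹
t / t½ = 85.00 / 17.0 = 5 half-lives
C = C₀ × (1/2)^5 = 7.080 × 0.03125 = 0.2213 mg/L
Convert: 0.2213 mg/L × 1000 = 221.3 ng/mL

221 ng/mL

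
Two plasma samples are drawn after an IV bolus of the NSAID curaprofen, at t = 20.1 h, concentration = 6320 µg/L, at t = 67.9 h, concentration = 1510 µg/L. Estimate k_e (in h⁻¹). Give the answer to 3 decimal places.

k = ln(C₁/C₂) / (t₂ − t₁) = ln(6320/1510) / (67.9 − 20.1)
  = 1.432 / 47.80 = 0.02996 h⁻¹

0.030 h⁻¹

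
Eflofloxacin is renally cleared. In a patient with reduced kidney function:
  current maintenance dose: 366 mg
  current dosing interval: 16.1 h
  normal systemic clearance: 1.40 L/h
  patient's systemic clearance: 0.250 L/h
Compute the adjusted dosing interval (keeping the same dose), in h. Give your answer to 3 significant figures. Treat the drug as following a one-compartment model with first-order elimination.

90.2 h

To keep the same average steady-state level, dosing rate must scale with clearance.
CL ratio = 0.250 / 1.40 = 0.1786
New interval (same dose) = 16.1 / 0.1786 = 90.15 h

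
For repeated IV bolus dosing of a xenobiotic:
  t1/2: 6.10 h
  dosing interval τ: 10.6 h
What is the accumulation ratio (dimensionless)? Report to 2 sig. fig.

k = ln2 / t½ = 0.693147 / 6.10 = 0.1136 h⁻¹
e^(−kτ) = e^(−0.1136 × 10.6) = 0.2999
Accumulation ratio R = 1 / (1 − e^(−kτ)) = 1 / (1 − 0.2999) = 1.428

1.4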